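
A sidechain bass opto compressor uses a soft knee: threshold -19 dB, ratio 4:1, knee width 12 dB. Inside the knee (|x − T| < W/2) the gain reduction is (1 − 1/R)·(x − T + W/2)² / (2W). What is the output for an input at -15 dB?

x − T + W/2 = -15 − (-19) + 6 = 10.
GR = (1 − 1/4) × 10² / 24 = 0.75 × 100 / 24 = 3.125 dB.
Output = -15 − 3.125 = -18.125 dB.

-18.125 dB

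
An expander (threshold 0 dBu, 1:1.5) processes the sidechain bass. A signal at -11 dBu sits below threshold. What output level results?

-16.5 dBu

Below threshold, a 1:1.5 expander applies gain = (1.5−1)×(T − x) of attenuation.
(1.5−1) × 11 = 5.5 dB, so output = -11 − 5.5 = -16.5 dBu.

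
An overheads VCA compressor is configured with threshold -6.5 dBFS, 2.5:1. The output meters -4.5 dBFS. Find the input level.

-1.5 dBFS

That's 2 dB above the -6.5 dBFS threshold.
Input overshoot = R × output overshoot = 5 dB → input = -6.5 + 5 = -1.5 dBFS.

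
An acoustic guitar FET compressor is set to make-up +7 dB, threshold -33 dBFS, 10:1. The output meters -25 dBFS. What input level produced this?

Stripping the +7 dB make-up gives -32 dBFS at the gain stage.
The compressed level sits -32 − (-33) = 1 dB over threshold.
Undo the ratio: input overshoot = 1 × 10 = 10 dB, giving input = -23 dBFS.

-23 dBFS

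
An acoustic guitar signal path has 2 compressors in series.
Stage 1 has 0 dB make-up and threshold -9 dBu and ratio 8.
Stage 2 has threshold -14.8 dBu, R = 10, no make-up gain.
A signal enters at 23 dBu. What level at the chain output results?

Stage 1: overshoot 32 dB → 32/8 = 4 dB → -5 dBu.
Stage 2: overshoot 9.8 dB → 9.8/10 = 0.98 dB → -13.82 dBu.

-13.82 dBu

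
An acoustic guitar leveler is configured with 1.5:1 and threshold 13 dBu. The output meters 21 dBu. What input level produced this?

25 dBu

Post-compression overshoot = 21 − 13 = 8 dB.
Input overshoot = R × output overshoot = 12 dB → input = 13 + 12 = 25 dBu.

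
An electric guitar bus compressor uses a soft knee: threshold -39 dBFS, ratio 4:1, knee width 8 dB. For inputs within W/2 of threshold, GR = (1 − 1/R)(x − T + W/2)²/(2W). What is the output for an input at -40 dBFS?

x − T + W/2 = -40 − (-39) + 4 = 3.
GR = (1 − 1/4) × 3² / 16 = 0.75 × 9 / 16 = 0.421875 dB.
Output = -40 − 0.421875 = -40.421875 dBFS.

-40.421875 dBFS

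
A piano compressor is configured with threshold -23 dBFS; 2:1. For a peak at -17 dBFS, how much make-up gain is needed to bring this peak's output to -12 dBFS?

8 dB

Without make-up, output = threshold + overshoot/2 = -23 + 3 = -20 dBFS.
Gap to target: 8 dB.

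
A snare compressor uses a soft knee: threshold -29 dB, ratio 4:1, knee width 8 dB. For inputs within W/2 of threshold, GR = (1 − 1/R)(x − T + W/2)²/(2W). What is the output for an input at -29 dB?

x − T + W/2 = -29 − (-29) + 4 = 4.
GR = (1 − 1/4) × 4² / 16 = 0.75 × 16 / 16 = 0.75 dB.
Output = -29 − 0.75 = -29.75 dB.

-29.75 dB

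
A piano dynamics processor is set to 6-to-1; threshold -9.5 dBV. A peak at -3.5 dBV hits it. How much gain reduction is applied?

5 dB

-3.5 dBV exceeds the threshold by 6 dB.
After 6:1 compression the overshoot becomes 6/6 = 1 dB.
GR = overshoot in − overshoot out = 6 − 1 = 5 dB.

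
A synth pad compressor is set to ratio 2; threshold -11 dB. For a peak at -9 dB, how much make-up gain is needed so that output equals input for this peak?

1 dB

Overshoot 2 dB → 2/2 = 1 dB after compression, so the compressed level is -11 + 1 = -10 dB.
Make-up = target − compressed = -9 − (-10) = 1 dB.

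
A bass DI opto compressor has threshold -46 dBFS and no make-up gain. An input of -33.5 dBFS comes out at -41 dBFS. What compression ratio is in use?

Input overshoot = -33.5 − (-46) = 12.5 dB; output overshoot = -41 − (-46) = 5 dB.
Ratio = 12.5 / 5 = 2.5.

2.5:1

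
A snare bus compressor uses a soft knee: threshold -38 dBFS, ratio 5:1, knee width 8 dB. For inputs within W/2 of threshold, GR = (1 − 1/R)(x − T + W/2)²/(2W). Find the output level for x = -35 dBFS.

-37.45 dBFS

x − T + W/2 = -35 − (-38) + 4 = 7.
GR = (1 − 1/5) × 7² / 16 = 0.8 × 49 / 16 = 2.45 dB.
Output = -35 − 2.45 = -37.45 dBFS.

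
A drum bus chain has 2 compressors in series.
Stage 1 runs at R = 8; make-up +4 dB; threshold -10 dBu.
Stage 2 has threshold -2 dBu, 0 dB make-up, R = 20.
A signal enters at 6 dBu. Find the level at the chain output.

Stage 1: overshoot 16 dB → 16/8 = 2 dB → -8 dBu; +4 dB make-up → -4 dBu.
Stage 2: -4 dBu ≤ -2 dBu, so stage 2 doesn't engage; output -4 dBu.

-4 dBu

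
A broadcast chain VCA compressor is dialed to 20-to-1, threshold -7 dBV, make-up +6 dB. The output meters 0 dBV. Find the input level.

Before make-up, the level was 0 − 6 = -6 dBV.
That's 1 dB above the -7 dBV threshold.
Undo the ratio: input overshoot = 1 × 20 = 20 dB, giving input = 13 dBV.

13 dBV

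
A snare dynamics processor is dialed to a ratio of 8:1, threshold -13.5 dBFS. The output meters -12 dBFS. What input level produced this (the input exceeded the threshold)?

The compressed level sits -12 − (-13.5) = 1.5 dB over threshold.
Undo the ratio: input overshoot = 1.5 × 8 = 12 dB, giving input = -1.5 dBFS.

-1.5 dBFS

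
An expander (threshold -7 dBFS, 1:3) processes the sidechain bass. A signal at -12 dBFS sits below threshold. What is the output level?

Below threshold, a 1:3 expander applies gain = (3−1)×(T − x) of attenuation.
(3−1) × 5 = 10 dB, so output = -12 − 10 = -22 dBFS.

-22 dBFS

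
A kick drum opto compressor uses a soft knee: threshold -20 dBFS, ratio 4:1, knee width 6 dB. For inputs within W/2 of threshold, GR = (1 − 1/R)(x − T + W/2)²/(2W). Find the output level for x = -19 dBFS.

-20 dBFS

x − T + W/2 = -19 − (-20) + 3 = 4.
GR = (1 − 1/4) × 4² / 12 = 0.75 × 16 / 12 = 1 dB.
Output = -19 − 1 = -20 dBFS.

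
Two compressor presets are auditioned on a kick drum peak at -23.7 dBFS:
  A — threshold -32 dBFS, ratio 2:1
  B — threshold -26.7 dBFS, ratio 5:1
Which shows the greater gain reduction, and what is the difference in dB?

A: 8.3 dB over, compressed to 4.15 dB over, so 4.15 dB of GR.
B: 3 dB over, compressed to 0.6 dB over, so 2.4 dB of GR.
Difference: 1.75 dB in favour of A.

A, by 1.75 dB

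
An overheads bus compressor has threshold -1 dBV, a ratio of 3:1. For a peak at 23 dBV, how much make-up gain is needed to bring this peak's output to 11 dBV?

4 dB

The peak compresses to -1 + 24/3 = 7 dBV.
To reach 11 dBV requires 11 − 7 = 4 dB of make-up.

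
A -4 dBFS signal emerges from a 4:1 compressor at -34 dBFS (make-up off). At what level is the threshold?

-44 dBFS

Gain reduction = -4 − (-34) = 30 dB; output overshoot = GR / (R − 1) = 30 / 3 = 10 dB.
Threshold = output − output overshoot = -34 − 10 = -44 dBFS.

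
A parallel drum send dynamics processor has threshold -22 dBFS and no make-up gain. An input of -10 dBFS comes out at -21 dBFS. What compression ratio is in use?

12:1

Input overshoot = -10 − (-22) = 12 dB; output overshoot = -21 − (-22) = 1 dB.
Ratio = 12 / 1 = 12.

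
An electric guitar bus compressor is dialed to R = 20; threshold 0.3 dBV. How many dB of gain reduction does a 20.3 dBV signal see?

Overshoot = 20.3 − 0.3 = 20 dB.
At 20:1, output sits 20/20 = 1 dB above threshold.
Gain reduction = 20 − 1 = 19 dB.

19 dB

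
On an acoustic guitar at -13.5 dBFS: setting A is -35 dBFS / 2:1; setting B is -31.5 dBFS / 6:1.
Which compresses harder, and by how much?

B, by 4.25 dB

A: 21.5 dB over, compressed to 10.75 dB over, so 10.75 dB of GR.
B: 18 dB over, compressed to 3 dB over, so 15 dB of GR.
B reduces 4.25 dB more.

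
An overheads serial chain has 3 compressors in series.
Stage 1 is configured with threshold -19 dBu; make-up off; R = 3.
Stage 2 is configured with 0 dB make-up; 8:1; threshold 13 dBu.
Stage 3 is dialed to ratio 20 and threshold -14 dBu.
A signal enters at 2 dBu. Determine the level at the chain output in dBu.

Stage 1: 21 dB above -19 dBu, reduced 3:1 to 7 dB above → -12 dBu.
Stage 2: below threshold (-12 ≤ 13); passes unchanged; output -12 dBu.
Stage 3: -12 dBu is 2 dB over -14 dBu; at 20:1 that becomes 0.1 dB over, giving -13.9 dBu.

-13.9 dBu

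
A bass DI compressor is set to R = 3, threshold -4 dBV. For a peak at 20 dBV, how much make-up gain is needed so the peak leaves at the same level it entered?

16 dB

Overshoot 24 dB → 24/3 = 8 dB after compression, so the compressed level is -4 + 8 = 4 dBV.
Make-up = target − compressed = 20 − 4 = 16 dB.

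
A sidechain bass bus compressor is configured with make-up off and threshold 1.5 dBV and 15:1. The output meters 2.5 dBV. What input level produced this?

16.5 dBV

That's 1 dB above the 1.5 dBV threshold.
Input overshoot = R × output overshoot = 15 dB → input = 1.5 + 15 = 16.5 dBV.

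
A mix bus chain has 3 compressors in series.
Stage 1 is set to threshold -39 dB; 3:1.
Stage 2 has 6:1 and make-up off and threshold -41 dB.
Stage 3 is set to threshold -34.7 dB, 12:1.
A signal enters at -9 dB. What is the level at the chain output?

-39 dB

Stage 1: 30 dB above -39 dB, reduced 3:1 to 10 dB above → -29 dB.
Stage 2: overshoot 12 dB → 12/6 = 2 dB → -39 dB.
Stage 3: below threshold (-39 ≤ -34.7); passes unchanged; output -39 dB.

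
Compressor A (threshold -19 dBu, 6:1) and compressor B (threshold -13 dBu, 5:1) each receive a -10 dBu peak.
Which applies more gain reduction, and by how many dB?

A: 9 dB over, compressed to 1.5 dB over, so 7.5 dB of GR.
B: 3 dB over, compressed to 0.6 dB over, so 2.4 dB of GR.
Difference: 5.1 dB in favour of A.

A, by 5.1 dB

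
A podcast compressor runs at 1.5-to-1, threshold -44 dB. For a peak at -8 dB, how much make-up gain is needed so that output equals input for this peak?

12 dB

Without make-up, output = threshold + overshoot/1.5 = -44 + 24 = -20 dB.
Gap to target: 12 dB.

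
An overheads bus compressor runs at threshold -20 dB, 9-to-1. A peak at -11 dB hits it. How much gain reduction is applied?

The signal is 9 dB above threshold.
At 9:1, output sits 9/9 = 1 dB above threshold.
Gain reduction = 9 − 1 = 8 dB.

8 dB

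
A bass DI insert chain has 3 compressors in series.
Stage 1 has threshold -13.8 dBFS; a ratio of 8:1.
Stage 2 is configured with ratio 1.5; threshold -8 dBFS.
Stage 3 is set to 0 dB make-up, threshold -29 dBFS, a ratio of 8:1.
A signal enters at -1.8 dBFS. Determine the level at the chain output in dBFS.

Stage 1: 12 dB above -13.8 dBFS, reduced 8:1 to 1.5 dB above → -12.3 dBFS.
Stage 2: below threshold (-12.3 ≤ -8); passes unchanged; output -12.3 dBFS.
Stage 3: -12.3 dBFS is 16.7 dB over -29 dBFS; at 8:1 that becomes 2.0875 dB over, giving -26.9125 dBFS.

-26.9125 dBFS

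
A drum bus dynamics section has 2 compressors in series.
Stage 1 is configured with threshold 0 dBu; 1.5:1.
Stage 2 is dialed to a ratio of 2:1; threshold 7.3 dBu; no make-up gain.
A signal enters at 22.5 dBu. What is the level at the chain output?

Stage 1: overshoot 22.5 dB → 22.5/1.5 = 15 dB → 15 dBu.
Stage 2: 15 dBu is 7.7 dB over 7.3 dBu; at 2:1 that becomes 3.85 dB over, giving 11.15 dBu.

11.15 dBu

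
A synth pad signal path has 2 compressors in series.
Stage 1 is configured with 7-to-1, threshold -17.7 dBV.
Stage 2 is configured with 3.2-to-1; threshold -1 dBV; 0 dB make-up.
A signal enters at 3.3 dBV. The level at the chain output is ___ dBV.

Stage 1: overshoot 21 dB → 21/7 = 3 dB → -14.7 dBV.
Stage 2: -14.7 dBV ≤ -1 dBV, so stage 2 doesn't engage; output -14.7 dBV.

-14.7 dBV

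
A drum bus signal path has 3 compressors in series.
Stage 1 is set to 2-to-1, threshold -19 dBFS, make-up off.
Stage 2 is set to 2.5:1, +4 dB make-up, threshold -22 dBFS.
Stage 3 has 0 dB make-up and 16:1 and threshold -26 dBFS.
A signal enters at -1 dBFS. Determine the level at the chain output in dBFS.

Stage 1: overshoot 18 dB → 18/2 = 9 dB → -10 dBFS.
Stage 2: overshoot 12 dB → 12/2.5 = 4.8 dB → -17.2 dBFS; +4 dB make-up → -13.2 dBFS.
Stage 3: -13.2 dBFS is 12.8 dB over -26 dBFS; at 16:1 that becomes 0.8 dB over, giving -25.2 dBFS.

-25.2 dBFS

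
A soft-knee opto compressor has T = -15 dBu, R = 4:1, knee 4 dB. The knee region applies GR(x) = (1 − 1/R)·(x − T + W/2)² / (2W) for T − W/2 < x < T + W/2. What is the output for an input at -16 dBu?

-16.09375 dBu

x − T + W/2 = -16 − (-15) + 2 = 1.
GR = (1 − 1/4) × 1² / 8 = 0.75 × 1 / 8 = 0.09375 dB.
Output = -16 − 0.09375 = -16.09375 dBu.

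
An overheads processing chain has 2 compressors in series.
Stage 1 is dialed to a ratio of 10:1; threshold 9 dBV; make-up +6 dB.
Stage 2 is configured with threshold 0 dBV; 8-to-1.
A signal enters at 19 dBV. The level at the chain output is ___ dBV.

2 dBV

Stage 1: 19 dBV is 10 dB over 9 dBV; at 10:1 that becomes 1 dB over, giving 10 dBV; +6 dB make-up → 16 dBV.
Stage 2: 16 dBV is 16 dB over 0 dBV; at 8:1 that becomes 2 dB over, giving 2 dBV.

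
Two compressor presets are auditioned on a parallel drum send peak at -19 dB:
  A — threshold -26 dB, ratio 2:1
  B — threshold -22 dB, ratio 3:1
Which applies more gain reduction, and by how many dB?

A, by 1.5 dB

A: GR = 7 − 7/2 = 3.5 dB.
B: GR = 3 − 3/3 = 2 dB.
A reduces 1.5 dB more.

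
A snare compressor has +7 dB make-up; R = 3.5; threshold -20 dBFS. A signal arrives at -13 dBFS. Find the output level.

The input is 7 dB above the -20 dBFS threshold.
At 3.5:1 the overshoot is divided by 3.5, leaving 2 dB above threshold.
That puts the output at -18 dBFS; make-up adds 7 dB, giving -11 dBFS.

-11 dBFS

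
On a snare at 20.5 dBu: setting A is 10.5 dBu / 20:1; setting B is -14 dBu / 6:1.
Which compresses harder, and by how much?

A: GR = 10 − 10/20 = 9.5 dB.
B: GR = 34.5 − 34.5/6 = 28.75 dB.
B reduces 19.25 dB more.

B, by 19.25 dB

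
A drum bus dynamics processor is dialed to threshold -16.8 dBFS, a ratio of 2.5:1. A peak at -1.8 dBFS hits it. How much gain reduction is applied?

Overshoot = -1.8 − (-16.8) = 15 dB.
After 2.5:1 compression the overshoot becomes 15/2.5 = 6 dB.
So the signal is attenuated by 15 − 6 = 9 dB.

9 dB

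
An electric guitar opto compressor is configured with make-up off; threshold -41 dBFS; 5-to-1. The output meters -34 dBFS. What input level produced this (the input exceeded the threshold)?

-6 dBFS

Post-compression overshoot = -34 − (-41) = 7 dB.
Undo the ratio: input overshoot = 7 × 5 = 35 dB, giving input = -6 dBFS.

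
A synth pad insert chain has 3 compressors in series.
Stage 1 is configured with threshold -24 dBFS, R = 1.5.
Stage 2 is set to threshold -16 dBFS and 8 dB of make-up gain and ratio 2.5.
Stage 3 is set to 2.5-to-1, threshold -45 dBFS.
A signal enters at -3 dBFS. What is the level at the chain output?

Stage 1: 21 dB above -24 dBFS, reduced 1.5:1 to 14 dB above → -10 dBFS.
Stage 2: overshoot 6 dB → 6/2.5 = 2.4 dB → -13.6 dBFS; +8 dB make-up → -5.6 dBFS.
Stage 3: overshoot 39.4 dB → 39.4/2.5 = 15.76 dB → -29.24 dBFS.

-29.24 dBFS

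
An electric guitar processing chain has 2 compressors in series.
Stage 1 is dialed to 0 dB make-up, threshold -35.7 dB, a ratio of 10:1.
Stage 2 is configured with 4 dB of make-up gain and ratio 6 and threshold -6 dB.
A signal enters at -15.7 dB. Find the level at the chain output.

Stage 1: -15.7 dB is 20 dB over -35.7 dB; at 10:1 that becomes 2 dB over, giving -33.7 dB.
Stage 2: below threshold (-33.7 ≤ -6); passes unchanged; make-up brings it to -29.7 dB.

-29.7 dB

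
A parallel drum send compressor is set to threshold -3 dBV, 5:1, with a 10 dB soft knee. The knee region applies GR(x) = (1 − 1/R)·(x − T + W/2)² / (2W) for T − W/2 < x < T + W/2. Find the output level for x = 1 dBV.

x − T + W/2 = 1 − (-3) + 5 = 9.
GR = (1 − 1/5) × 9² / 20 = 0.8 × 81 / 20 = 3.24 dB.
Output = 1 − 3.24 = -2.24 dBV.

-2.24 dBV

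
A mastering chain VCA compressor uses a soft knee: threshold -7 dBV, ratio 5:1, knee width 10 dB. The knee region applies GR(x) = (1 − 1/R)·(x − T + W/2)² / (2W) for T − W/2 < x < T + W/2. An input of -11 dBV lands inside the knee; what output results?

x − T + W/2 = -11 − (-7) + 5 = 1.
GR = (1 − 1/5) × 1² / 20 = 0.8 × 1 / 20 = 0.04 dB.
Output = -11 − 0.04 = -11.04 dBV.

-11.04 dBV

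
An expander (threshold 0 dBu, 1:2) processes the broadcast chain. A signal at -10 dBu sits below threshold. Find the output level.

-20 dBu

Undershoot = 0 − (-10) = 10 dB.
At 1:2, that expands to 20 dB under threshold.
Output = 0 − 20 = -20 dBu.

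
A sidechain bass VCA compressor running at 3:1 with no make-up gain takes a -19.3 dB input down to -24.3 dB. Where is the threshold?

-26.8 dB

Let T be the threshold. Output overshoot = (input overshoot)/R, so -24.3 − T = (-19.3 − T)/3.
3·(-24.3 − T) = -19.3 − T → 2·T = -72.9 − (-19.3) = -53.6.
T = -53.6/2 = -26.8 dB.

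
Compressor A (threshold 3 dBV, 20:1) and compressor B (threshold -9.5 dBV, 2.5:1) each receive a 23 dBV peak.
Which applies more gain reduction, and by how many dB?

A: GR = 20 − 20/20 = 19 dB.
B: GR = 32.5 − 32.5/2.5 = 19.5 dB.
Difference: 0.5 dB in favour of B.

B, by 0.5 dB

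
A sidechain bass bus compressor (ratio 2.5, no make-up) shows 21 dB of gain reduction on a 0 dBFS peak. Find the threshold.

Let T be the threshold. Output overshoot = (input overshoot)/R, so -21 − T = (0 − T)/2.5.
2.5·(-21 − T) = 0 − T → 1.5·T = -52.5 − 0 = -52.5.
T = -52.5/1.5 = -35 dBFS.

-35 dBFS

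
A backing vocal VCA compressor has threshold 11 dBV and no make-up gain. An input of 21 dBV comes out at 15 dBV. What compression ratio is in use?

Input overshoot = 21 − 11 = 10 dB; output overshoot = 15 − 11 = 4 dB.
Ratio = 10 / 4 = 2.5.

2.5:1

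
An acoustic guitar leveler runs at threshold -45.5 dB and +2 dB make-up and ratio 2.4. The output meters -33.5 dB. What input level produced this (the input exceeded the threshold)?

-21.5 dB

Before make-up, the level was -33.5 − 2 = -35.5 dB.
Post-compression overshoot = -35.5 − (-45.5) = 10 dB.
Undo the ratio: input overshoot = 10 × 2.4 = 24 dB, giving input = -21.5 dB.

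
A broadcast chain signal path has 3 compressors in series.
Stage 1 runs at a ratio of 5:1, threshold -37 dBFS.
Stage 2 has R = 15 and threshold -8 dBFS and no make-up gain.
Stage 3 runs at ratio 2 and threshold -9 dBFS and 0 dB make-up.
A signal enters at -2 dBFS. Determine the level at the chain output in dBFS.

-30 dBFS

Stage 1: overshoot 35 dB → 35/5 = 7 dB → -30 dBFS.
Stage 2: -30 dBFS is at or below the -8 dBFS threshold — no compression; output -30 dBFS.
Stage 3: -30 dBFS is at or below the -9 dBFS threshold — no compression; output -30 dBFS.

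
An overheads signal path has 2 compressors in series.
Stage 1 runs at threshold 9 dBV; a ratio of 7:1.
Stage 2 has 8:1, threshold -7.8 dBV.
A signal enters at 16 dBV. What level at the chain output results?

Stage 1: 7 dB above 9 dBV, reduced 7:1 to 1 dB above → 10 dBV.
Stage 2: overshoot 17.8 dB → 17.8/8 = 2.225 dB → -5.575 dBV.

-5.575 dBV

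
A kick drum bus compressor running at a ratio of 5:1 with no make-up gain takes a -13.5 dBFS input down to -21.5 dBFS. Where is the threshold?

-23.5 dBFS

Let T be the threshold. Output overshoot = (input overshoot)/R, so -21.5 − T = (-13.5 − T)/5.
5·(-21.5 − T) = -13.5 − T → 4·T = -107.5 − (-13.5) = -94.
T = -94/4 = -23.5 dBFS.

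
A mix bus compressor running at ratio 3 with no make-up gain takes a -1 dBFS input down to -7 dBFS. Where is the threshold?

Gain reduction = -1 − (-7) = 6 dB; output overshoot = GR / (R − 1) = 6 / 2 = 3 dB.
Threshold = output − output overshoot = -7 − 3 = -10 dBFS.

-10 dBFS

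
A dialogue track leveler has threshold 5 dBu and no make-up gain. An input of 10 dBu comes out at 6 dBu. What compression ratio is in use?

Input overshoot = 10 − 5 = 5 dB; output overshoot = 6 − 5 = 1 dB.
Ratio = 5 / 1 = 5.

5:1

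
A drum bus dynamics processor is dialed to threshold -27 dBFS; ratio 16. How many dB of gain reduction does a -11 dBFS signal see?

15 dB

-11 dBFS exceeds the threshold by 16 dB.
After 16:1 compression the overshoot becomes 16/16 = 1 dB.
Gain reduction = 16 − 1 = 15 dB.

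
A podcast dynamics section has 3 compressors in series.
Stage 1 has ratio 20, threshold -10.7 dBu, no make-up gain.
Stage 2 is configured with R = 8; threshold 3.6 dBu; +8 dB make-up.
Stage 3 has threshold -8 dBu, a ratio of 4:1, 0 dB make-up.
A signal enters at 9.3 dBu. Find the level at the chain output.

Stage 1: overshoot 20 dB → 20/20 = 1 dB → -9.7 dBu.
Stage 2: -9.7 dBu ≤ 3.6 dBu, so stage 2 doesn't engage; make-up brings it to -1.7 dBu.
Stage 3: -1.7 dBu is 6.3 dB over -8 dBu; at 4:1 that becomes 1.575 dB over, giving -6.425 dBu.

-6.425 dBu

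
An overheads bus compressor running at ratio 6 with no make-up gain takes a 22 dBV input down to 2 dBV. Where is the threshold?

Let T be the threshold. Output overshoot = (input overshoot)/R, so 2 − T = (22 − T)/6.
6·(2 − T) = 22 − T → 5·T = 12 − 22 = -10.
T = -10/5 = -2 dBV.

-2 dBV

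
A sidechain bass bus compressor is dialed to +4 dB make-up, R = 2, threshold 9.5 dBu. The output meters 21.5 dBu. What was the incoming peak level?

25.5 dBu

Remove make-up: 21.5 − 4 = 17.5 dBu.
That's 8 dB above the 9.5 dBu threshold.
Undo the ratio: input overshoot = 8 × 2 = 16 dB, giving input = 25.5 dBu.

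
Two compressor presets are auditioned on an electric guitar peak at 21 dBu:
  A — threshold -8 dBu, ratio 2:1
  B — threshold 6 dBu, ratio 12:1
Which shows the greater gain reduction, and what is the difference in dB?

A: overshoot 29 dB → output overshoot 14.5 dB → GR 14.5 dB.
B: overshoot 15 dB → output overshoot 1.25 dB → GR 13.75 dB.
A reduces 0.75 dB more.

A, by 0.75 dB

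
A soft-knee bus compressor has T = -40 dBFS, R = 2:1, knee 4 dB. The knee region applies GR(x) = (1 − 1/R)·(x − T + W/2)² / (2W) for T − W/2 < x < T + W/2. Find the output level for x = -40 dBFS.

x − T + W/2 = -40 − (-40) + 2 = 2.
GR = (1 − 1/2) × 2² / 8 = 0.5 × 4 / 8 = 0.25 dB.
Output = -40 − 0.25 = -40.25 dBFS.

-40.25 dBFS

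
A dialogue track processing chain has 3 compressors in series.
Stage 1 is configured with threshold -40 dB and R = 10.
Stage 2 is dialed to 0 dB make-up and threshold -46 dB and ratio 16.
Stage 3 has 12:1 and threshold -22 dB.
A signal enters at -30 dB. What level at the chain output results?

-45.5625 dB

Stage 1: overshoot 10 dB → 10/10 = 1 dB → -39 dB.
Stage 2: overshoot 7 dB → 7/16 = 0.4375 dB → -45.5625 dB.
Stage 3: -45.5625 dB is at or below the -22 dB threshold — no compression; output -45.5625 dB.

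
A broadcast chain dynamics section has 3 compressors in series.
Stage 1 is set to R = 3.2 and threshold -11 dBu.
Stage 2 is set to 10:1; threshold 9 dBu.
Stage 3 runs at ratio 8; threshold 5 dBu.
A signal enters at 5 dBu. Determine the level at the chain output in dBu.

-6 dBu

Stage 1: 16 dB above -11 dBu, reduced 3.2:1 to 5 dB above → -6 dBu.
Stage 2: below threshold (-6 ≤ 9); passes unchanged; output -6 dBu.
Stage 3: -6 dBu is at or below the 5 dBu threshold — no compression; output -6 dBu.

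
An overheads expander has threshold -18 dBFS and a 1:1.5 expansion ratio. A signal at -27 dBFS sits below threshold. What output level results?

-31.5 dBFS

Undershoot = (-18) − (-27) = 9 dB.
At 1:1.5, that expands to 13.5 dB under threshold.
Output = -18 − 13.5 = -31.5 dBFS.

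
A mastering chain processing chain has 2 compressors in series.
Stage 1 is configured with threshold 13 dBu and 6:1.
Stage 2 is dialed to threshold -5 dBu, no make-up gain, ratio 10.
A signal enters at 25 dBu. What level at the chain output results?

-3 dBu

Stage 1: 12 dB above 13 dBu, reduced 6:1 to 2 dB above → 15 dBu.
Stage 2: 15 dBu is 20 dB over -5 dBu; at 10:1 that becomes 2 dB over, giving -3 dBu.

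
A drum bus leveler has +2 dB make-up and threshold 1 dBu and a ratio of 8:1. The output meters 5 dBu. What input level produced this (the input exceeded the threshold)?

17 dBu

Remove make-up: 5 − 2 = 3 dBu.
The compressed level sits 3 − 1 = 2 dB over threshold.
Undo the ratio: input overshoot = 2 × 8 = 16 dB, giving input = 17 dBu.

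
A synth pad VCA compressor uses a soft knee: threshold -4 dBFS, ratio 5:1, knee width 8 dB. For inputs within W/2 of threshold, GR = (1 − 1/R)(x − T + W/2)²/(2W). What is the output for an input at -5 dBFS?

x − T + W/2 = -5 − (-4) + 4 = 3.
GR = (1 − 1/5) × 3² / 16 = 0.8 × 9 / 16 = 0.45 dB.
Output = -5 − 0.45 = -5.45 dBFS.

-5.45 dBFS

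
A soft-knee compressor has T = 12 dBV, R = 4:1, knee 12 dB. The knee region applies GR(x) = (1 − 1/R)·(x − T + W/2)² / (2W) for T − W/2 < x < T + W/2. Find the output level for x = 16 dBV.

x − T + W/2 = 16 − 12 + 6 = 10.
GR = (1 − 1/4) × 10² / 24 = 0.75 × 100 / 24 = 3.125 dB.
Output = 16 − 3.125 = 12.875 dBV.

12.875 dBV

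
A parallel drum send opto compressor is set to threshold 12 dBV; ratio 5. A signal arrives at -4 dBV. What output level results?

-4 dBV

-4 dBV is 16 dB below the 12 dBV threshold, so no gain reduction is applied.
Output = input = -4 dBV.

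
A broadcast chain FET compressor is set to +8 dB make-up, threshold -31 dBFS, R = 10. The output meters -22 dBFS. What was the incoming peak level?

-21 dBFS

Remove make-up: -22 − 8 = -30 dBFS.
Post-compression overshoot = -30 − (-31) = 1 dB.
Undo the ratio: input overshoot = 1 × 10 = 10 dB, giving input = -21 dBFS.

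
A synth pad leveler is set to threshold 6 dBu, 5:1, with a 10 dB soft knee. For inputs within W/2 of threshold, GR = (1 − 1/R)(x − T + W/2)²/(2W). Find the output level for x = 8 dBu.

6.04 dBu

x − T + W/2 = 8 − 6 + 5 = 7.
GR = (1 − 1/5) × 7² / 20 = 0.8 × 49 / 20 = 1.96 dB.
Output = 8 − 1.96 = 6.04 dBu.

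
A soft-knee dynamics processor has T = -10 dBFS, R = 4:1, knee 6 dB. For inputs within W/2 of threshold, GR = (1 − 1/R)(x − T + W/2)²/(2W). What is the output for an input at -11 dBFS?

x − T + W/2 = -11 − (-10) + 3 = 2.
GR = (1 − 1/4) × 2² / 12 = 0.75 × 4 / 12 = 0.25 dB.
Output = -11 − 0.25 = -11.25 dBFS.

-11.25 dBFS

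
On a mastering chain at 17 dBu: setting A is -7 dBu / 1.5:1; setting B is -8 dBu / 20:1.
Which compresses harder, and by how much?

B, by 15.75 dB

A: GR = 24 − 24/1.5 = 8 dB.
B: GR = 25 − 25/20 = 23.75 dB.
B applies 15.75 dB more gain reduction.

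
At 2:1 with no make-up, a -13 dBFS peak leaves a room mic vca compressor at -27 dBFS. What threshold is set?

-41 dBFS

Let T be the threshold. Output overshoot = (input overshoot)/R, so -27 − T = (-13 − T)/2.
2·(-27 − T) = -13 − T → 1·T = -54 − (-13) = -41.
T = -41/1 = -41 dBFS.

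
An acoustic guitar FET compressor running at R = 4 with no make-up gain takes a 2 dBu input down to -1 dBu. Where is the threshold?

Let T be the threshold. Output overshoot = (input overshoot)/R, so -1 − T = (2 − T)/4.
4·(-1 − T) = 2 − T → 3·T = -4 − 2 = -6.
T = -6/3 = -2 dBu.

-2 dBu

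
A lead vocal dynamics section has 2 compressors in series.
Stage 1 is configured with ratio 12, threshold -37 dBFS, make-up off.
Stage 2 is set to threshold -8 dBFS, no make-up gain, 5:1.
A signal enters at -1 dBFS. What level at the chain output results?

-34 dBFS

Stage 1: overshoot 36 dB → 36/12 = 3 dB → -34 dBFS.
Stage 2: below threshold (-34 ≤ -8); passes unchanged; output -34 dBFS.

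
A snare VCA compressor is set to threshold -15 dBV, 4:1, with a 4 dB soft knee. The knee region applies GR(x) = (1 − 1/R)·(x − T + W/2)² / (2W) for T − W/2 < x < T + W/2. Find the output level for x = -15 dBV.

x − T + W/2 = -15 − (-15) + 2 = 2.
GR = (1 − 1/4) × 2² / 8 = 0.75 × 4 / 8 = 0.375 dB.
Output = -15 − 0.375 = -15.375 dBV.

-15.375 dBV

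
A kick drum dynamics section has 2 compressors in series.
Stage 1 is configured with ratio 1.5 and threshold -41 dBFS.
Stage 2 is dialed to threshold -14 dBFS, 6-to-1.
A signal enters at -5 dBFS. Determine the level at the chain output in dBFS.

Stage 1: 36 dB above -41 dBFS, reduced 1.5:1 to 24 dB above → -17 dBFS.
Stage 2: -17 dBFS is at or below the -14 dBFS threshold — no compression; output -17 dBFS.

-17 dBFS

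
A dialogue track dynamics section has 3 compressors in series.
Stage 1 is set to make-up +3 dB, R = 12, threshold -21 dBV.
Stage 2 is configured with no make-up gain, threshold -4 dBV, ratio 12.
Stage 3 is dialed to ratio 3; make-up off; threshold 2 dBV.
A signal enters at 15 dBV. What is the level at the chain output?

-15 dBV

Stage 1: overshoot 36 dB → 36/12 = 3 dB → -18 dBV; +3 dB make-up → -15 dBV.
Stage 2: -15 dBV ≤ -4 dBV, so stage 2 doesn't engage; output -15 dBV.
Stage 3: below threshold (-15 ≤ 2); passes unchanged; output -15 dBV.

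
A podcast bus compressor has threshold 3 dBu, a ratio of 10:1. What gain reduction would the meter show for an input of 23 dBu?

Overshoot = 23 − 3 = 20 dB.
A 10:1 ratio leaves 2 dB of that excess.
GR = overshoot in − overshoot out = 20 − 2 = 18 dB.

18 dB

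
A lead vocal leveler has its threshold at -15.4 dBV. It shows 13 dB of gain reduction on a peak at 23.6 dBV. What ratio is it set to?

Input overshoot = 23.6 − (-15.4) = 39 dB.
Output overshoot = 39 − 13 = 26 dB.
Ratio = input overshoot / output overshoot = 39 / 26 = 1.5.

1.5:1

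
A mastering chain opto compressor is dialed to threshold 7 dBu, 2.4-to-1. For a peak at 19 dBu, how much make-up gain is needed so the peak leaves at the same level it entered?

Overshoot 12 dB → 12/2.4 = 5 dB after compression, so the compressed level is 7 + 5 = 12 dBu.
Make-up = target − compressed = 19 − 12 = 7 dB.

7 dB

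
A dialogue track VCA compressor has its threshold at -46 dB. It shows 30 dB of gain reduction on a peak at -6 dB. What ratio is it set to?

Input overshoot = -6 − (-46) = 40 dB.
Output overshoot = 40 − 30 = 10 dB.
Ratio = input overshoot / output overshoot = 40 / 10 = 4.

4:1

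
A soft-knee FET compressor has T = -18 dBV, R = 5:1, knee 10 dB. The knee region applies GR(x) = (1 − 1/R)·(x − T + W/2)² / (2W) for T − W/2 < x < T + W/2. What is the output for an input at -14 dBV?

-17.24 dBV

x − T + W/2 = -14 − (-18) + 5 = 9.
GR = (1 − 1/5) × 9² / 20 = 0.8 × 81 / 20 = 3.24 dB.
Output = -14 − 3.24 = -17.24 dBV.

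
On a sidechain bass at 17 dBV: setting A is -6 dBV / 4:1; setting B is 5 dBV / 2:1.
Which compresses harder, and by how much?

A, by 11.25 dB

A: overshoot 23 dB → output overshoot 5.75 dB → GR 17.25 dB.
B: overshoot 12 dB → output overshoot 6 dB → GR 6 dB.
Difference: 11.25 dB in favour of A.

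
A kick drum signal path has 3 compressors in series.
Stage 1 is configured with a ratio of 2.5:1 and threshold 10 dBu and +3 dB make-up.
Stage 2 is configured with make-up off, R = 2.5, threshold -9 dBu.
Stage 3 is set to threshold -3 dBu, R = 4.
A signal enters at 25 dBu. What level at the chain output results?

-1.7 dBu

Stage 1: 15 dB above 10 dBu, reduced 2.5:1 to 6 dB above → 16 dBu; +3 dB make-up → 19 dBu.
Stage 2: overshoot 28 dB → 28/2.5 = 11.2 dB → 2.2 dBu.
Stage 3: 5.2 dB above -3 dBu, reduced 4:1 to 1.3 dB above → -1.7 dBu.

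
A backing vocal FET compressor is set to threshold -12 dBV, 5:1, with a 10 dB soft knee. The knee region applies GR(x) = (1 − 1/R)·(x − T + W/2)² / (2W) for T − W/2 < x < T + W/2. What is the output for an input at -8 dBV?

x − T + W/2 = -8 − (-12) + 5 = 9.
GR = (1 − 1/5) × 9² / 20 = 0.8 × 81 / 20 = 3.24 dB.
Output = -8 − 3.24 = -11.24 dBV.

-11.24 dBV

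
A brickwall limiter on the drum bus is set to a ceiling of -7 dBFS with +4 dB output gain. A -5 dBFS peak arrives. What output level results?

-3 dBFS

A brickwall limiter is an ∞:1 compressor: any input above the ceiling is clamped to -7 dBFS.
Output gain then adds 4 dB: -7 + 4 = -3 dBFS.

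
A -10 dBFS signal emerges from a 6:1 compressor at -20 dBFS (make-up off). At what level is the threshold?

-22 dBFS

Let T be the threshold. Output overshoot = (input overshoot)/R, so -20 − T = (-10 − T)/6.
6·(-20 − T) = -10 − T → 5·T = -120 − (-10) = -110.
T = -110/5 = -22 dBFS.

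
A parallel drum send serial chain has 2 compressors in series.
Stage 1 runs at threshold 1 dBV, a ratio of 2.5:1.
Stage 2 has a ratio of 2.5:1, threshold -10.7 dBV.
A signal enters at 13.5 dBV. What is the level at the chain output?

-4.02 dBV

Stage 1: overshoot 12.5 dB → 12.5/2.5 = 5 dB → 6 dBV.
Stage 2: 16.7 dB above -10.7 dBV, reduced 2.5:1 to 6.68 dB above → -4.02 dBV.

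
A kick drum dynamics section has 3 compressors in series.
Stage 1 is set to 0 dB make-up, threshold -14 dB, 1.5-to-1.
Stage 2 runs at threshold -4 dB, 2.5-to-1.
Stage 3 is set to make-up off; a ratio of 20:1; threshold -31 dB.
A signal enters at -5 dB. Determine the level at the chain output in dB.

Stage 1: 9 dB above -14 dB, reduced 1.5:1 to 6 dB above → -8 dB.
Stage 2: below threshold (-8 ≤ -4); passes unchanged; output -8 dB.
Stage 3: -8 dB is 23 dB over -31 dB; at 20:1 that becomes 1.15 dB over, giving -29.85 dB.

-29.85 dB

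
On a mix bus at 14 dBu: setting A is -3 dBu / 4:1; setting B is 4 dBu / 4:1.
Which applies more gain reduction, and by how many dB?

A, by 5.25 dB

A: 17 dB over, compressed to 4.25 dB over, so 12.75 dB of GR.
B: 10 dB over, compressed to 2.5 dB over, so 7.5 dB of GR.
Difference: 5.25 dB in favour of A.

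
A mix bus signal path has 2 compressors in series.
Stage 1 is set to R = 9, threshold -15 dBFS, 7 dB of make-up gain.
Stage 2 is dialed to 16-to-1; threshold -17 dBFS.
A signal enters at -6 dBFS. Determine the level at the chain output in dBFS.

Stage 1: -6 dBFS is 9 dB over -15 dBFS; at 9:1 that becomes 1 dB over, giving -14 dBFS; +7 dB make-up → -7 dBFS.
Stage 2: 10 dB above -17 dBFS, reduced 16:1 to 0.625 dB above → -16.375 dBFS.

-16.375 dBFS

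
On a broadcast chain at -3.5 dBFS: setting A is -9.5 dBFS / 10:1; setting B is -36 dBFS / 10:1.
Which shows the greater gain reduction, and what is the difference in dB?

A: 6 dB over, compressed to 0.6 dB over, so 5.4 dB of GR.
B: 32.5 dB over, compressed to 3.25 dB over, so 29.25 dB of GR.
Difference: 23.85 dB in favour of B.

B, by 23.85 dB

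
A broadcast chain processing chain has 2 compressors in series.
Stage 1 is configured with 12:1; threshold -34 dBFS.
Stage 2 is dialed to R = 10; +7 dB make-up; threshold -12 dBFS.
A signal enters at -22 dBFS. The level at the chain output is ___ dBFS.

-26 dBFS

Stage 1: -22 dBFS is 12 dB over -34 dBFS; at 12:1 that becomes 1 dB over, giving -33 dBFS.
Stage 2: -33 dBFS ≤ -12 dBFS, so stage 2 doesn't engage; make-up brings it to -26 dBFS.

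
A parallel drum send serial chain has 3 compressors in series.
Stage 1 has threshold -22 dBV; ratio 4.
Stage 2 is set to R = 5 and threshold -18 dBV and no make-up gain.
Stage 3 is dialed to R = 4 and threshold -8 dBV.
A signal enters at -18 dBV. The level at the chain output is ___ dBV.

-21 dBV

Stage 1: overshoot 4 dB → 4/4 = 1 dB → -21 dBV.
Stage 2: -21 dBV is at or below the -18 dBV threshold — no compression; output -21 dBV.
Stage 3: -21 dBV ≤ -8 dBV, so stage 3 doesn't engage; output -21 dBV.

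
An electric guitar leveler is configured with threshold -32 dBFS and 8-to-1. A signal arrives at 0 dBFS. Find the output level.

-28 dBFS

The input is 32 dB above the -32 dBFS threshold.
At 8:1 the overshoot is divided by 8, leaving 4 dB above threshold.
That puts the output at -28 dBFS.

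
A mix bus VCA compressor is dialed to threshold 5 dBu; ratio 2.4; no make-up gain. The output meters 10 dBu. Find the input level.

Post-compression overshoot = 10 − 5 = 5 dB.
Input overshoot = R × output overshoot = 12 dB → input = 5 + 12 = 17 dBu.

17 dBu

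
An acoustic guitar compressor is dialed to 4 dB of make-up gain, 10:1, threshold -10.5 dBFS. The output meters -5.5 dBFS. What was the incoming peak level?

-0.5 dBFS

Before make-up, the level was -5.5 − 4 = -9.5 dBFS.
The compressed level sits -9.5 − (-10.5) = 1 dB over threshold.
Input overshoot = R × output overshoot = 10 dB → input = -10.5 + 10 = -0.5 dBFS.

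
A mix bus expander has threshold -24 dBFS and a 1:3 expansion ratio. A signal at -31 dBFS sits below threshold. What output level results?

The input is 7 dB below the -24 dBFS threshold.
A 1:3 expander multiplies undershoot by 3: 7 × 3 = 21 dB below threshold.
Output = -24 − 21 = -45 dBFS.

-45 dBFS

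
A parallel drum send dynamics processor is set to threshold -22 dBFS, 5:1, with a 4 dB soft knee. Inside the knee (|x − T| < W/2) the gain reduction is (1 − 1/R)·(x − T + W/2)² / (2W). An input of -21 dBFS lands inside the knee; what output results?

-21.9 dBFS

x − T + W/2 = -21 − (-22) + 2 = 3.
GR = (1 − 1/5) × 3² / 8 = 0.8 × 9 / 8 = 0.9 dB.
Output = -21 − 0.9 = -21.9 dBFS.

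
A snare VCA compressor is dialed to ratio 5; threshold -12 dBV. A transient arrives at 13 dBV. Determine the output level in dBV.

The input is 25 dB above the -12 dBV threshold.
The 25 dB excess becomes 5 dB after 5:1 reduction.
Output = -12 + 5 = -7 dBV.

-7 dBV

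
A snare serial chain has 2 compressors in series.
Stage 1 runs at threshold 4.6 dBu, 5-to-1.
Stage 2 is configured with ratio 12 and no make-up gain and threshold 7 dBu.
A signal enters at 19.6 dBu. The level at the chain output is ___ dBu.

Stage 1: 19.6 dBu is 15 dB over 4.6 dBu; at 5:1 that becomes 3 dB over, giving 7.6 dBu.
Stage 2: overshoot 0.6 dB → 0.6/12 = 0.05 dB → 7.05 dBu.

7.05 dBu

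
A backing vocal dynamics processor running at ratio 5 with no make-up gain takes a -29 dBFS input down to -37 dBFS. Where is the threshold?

Let T be the threshold. Output overshoot = (input overshoot)/R, so -37 − T = (-29 − T)/5.
5·(-37 − T) = -29 − T → 4·T = -185 − (-29) = -156.
T = -156/4 = -39 dBFS.

-39 dBFS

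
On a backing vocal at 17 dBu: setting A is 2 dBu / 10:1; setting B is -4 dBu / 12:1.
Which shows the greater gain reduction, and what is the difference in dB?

A: overshoot 15 dB → output overshoot 1.5 dB → GR 13.5 dB.
B: overshoot 21 dB → output overshoot 1.75 dB → GR 19.25 dB.
Difference: 5.75 dB in favour of B.

B, by 5.75 dB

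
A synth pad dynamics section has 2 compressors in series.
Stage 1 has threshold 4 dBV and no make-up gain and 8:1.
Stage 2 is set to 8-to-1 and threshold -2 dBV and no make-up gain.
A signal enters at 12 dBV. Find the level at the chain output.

Stage 1: 8 dB above 4 dBV, reduced 8:1 to 1 dB above → 5 dBV.
Stage 2: 7 dB above -2 dBV, reduced 8:1 to 0.875 dB above → -1.125 dBV.

-1.125 dBV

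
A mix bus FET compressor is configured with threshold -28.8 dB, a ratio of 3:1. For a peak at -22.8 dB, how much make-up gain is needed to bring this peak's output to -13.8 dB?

13 dB

The peak compresses to -28.8 + 6/3 = -26.8 dB.
To reach -13.8 dB requires -13.8 − (-26.8) = 13 dB of make-up.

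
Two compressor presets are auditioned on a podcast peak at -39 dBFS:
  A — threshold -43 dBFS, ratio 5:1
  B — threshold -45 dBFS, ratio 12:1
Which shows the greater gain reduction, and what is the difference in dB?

B, by 2.3 dB

A: GR = 4 − 4/5 = 3.2 dB.
B: GR = 6 − 6/12 = 5.5 dB.
Difference: 2.3 dB in favour of B.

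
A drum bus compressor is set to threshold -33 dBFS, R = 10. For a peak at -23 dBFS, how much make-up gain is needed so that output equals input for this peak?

9 dB

The peak compresses to -33 + 10/10 = -32 dBFS.
To reach -23 dBFS requires -23 − (-32) = 9 dB of make-up.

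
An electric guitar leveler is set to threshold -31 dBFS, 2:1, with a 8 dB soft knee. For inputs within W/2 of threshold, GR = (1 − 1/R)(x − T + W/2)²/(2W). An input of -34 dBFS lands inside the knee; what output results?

-34.03125 dBFS

x − T + W/2 = -34 − (-31) + 4 = 1.
GR = (1 − 1/2) × 1² / 16 = 0.5 × 1 / 16 = 0.03125 dB.
Output = -34 − 0.03125 = -34.03125 dBFS.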